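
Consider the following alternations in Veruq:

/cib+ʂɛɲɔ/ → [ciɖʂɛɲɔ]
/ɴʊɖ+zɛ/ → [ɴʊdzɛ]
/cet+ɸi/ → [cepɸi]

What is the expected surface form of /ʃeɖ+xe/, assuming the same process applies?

The data show regressive place assimilation: /b/ → [ɖ] before /ʂ/; /ɖ/ → [d] before /z/; /t/ → [p] before /ɸ/. In each pair only place changes, matching the following consonant, while manner and voice stay constant.
The rule targets /ɖ/ (voiced retroflex stop), which sits before the trigger /x/ (velar).
The voiced velar stop is [g], so /ɖ/ → [g].

[ʃegxe]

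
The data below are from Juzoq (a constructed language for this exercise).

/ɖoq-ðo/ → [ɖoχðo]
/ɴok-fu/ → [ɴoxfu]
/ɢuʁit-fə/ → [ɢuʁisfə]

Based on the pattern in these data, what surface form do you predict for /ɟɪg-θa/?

[ɟɪɣθa]

The data show regressive manner assimilation: /q/ → [χ] before /ð/; /k/ → [x] before /f/; /t/ → [s] before /f/. In each pair only manner changes, matching the following consonant, while place and voice stay constant.
The rule targets /g/ (voiced velar stop), which sits before the trigger /θ/ (fricative).
The voiced velar fricative is [ɣ], so /g/ → [ɣ].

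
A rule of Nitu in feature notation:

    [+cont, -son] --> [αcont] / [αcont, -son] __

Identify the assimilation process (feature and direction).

progressive manner assimilation

The rule copies [cont] (continuancy) from the environment onto the target fricatives; since [±cont] encodes the stop/fricative manner contrast, the assimilating dimension is manner.
The conditioning segment sits to the left of the focus bar, meaning the trigger precedes the segment that changes — progressive assimilation.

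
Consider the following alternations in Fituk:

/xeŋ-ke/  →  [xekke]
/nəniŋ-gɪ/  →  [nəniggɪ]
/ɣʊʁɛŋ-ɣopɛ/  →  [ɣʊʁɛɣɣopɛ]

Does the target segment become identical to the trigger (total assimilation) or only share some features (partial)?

Underlying /ŋ/ is realised as [k] next to /k/; /k/ itself does not change.
The output [k] is identical to the trigger /k/ — every feature (place, manner, voicing) has been copied — so this is total assimilation.
The other forms behave the same way: /ŋ/ → [g] before /g/; /ŋ/ → [ɣ] before /ɣ/ — in each case the output is a copy of the following consonant.

total assimilation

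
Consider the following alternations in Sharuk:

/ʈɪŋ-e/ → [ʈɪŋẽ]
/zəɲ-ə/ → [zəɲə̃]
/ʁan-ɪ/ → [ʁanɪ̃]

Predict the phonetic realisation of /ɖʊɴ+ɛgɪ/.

[ɖʊɴɛ̃gɪ]

The data show progressive nasality assimilation (vowel nasalisation): /e/ → [ẽ] after /ŋ/; /ə/ → [ə̃] after /ɲ/; /ɪ/ → [ɪ̃] after /n/ — a vowel is nasalised by an immediately preceding nasal consonant.
The vowel /ɛ/ is adjacent to the preceding nasal /ɴ/, so it acquires [+nasal] and surfaces as [ɛ̃].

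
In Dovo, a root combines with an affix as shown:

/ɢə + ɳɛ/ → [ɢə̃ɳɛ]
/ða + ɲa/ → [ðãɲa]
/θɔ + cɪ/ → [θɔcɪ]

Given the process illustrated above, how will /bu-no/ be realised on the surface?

The data show regressive nasality assimilation (vowel nasalisation): /ə/ → [ə̃] before /ɳ/; /a/ → [ã] before /ɲ/ — a vowel is nasalised by an immediately following nasal consonant.
No change occurs in [θɔcɪ] because the vowel at the boundary is adjacent to an oral consonant, not a nasal (/ɔ/ next to /c/).
/u/ sits next to the nasal /n/ and is therefore nasalised to [ũ].

[bũno]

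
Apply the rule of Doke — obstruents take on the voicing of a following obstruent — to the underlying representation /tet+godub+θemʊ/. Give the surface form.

[tedgodupθemʊ]

/t/ is a voiceless alveolar stop. The following trigger /g/ is voiced, so /t/ must become voiced as well.
The voiced alveolar stop is [d], so /t/ → [d].
At the second juncture, /b/ likewise becomes [p] adjacent to /θ/.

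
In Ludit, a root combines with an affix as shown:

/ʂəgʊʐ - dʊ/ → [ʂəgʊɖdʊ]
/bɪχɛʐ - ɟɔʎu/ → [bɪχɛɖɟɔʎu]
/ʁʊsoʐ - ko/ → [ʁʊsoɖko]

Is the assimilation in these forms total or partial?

Underlying /ʐ/ is realised as [ɖ] next to /d/; /d/ itself does not change.
The change fricative → stop matches the manner of the following /d/, identifying this as manner assimilation.
Place and voice are unchanged, so the assimilation is partial, not total.
The same holds elsewhere in the data: /ʐ/ → [ɖ] before /ɟ/ (fricative → stop, matching a stop); /ʐ/ → [ɖ] before /k/ (fricative → stop, matching a stop) — only manner changes, and always toward the following segment.

partial assimilation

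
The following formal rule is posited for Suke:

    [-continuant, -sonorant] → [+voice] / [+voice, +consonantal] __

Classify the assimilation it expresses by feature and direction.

The target ([-continuant, -sonorant], stops) acquires [+voice] next to a voiced consonant ([+voice, +consonantal]) — it takes on the voicing of its neighbour, so the feature that spreads is voicing.
Since the environment is written before the underscore, the trigger precedes the target; the direction is progressive.

progressive voicing assimilation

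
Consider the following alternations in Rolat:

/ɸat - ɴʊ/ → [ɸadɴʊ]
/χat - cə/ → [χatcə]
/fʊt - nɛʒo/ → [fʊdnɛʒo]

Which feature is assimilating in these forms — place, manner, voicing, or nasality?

The segment that alternates is /t/, which surfaces as [d] when adjacent to /ɴ/.
/t/ is voiceless while /ɴ/ is voiced; the output [d] is voiced, matching the trigger — so the feature that spreads is voicing.
The other alternating form patterns the same way: /t/ → [d] before /n/ (voiceless → voiced, matching voiced) — only voicing changes, and always toward the following segment.
No alternation appears in [χatcə]: there the adjacent consonants already agree in voicing (/t/ and /c/ are both voiceless), so this form is consistent with the same rule.

voicing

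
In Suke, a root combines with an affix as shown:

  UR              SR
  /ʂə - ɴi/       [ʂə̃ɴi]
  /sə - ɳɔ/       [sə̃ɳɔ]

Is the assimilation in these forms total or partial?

The vowel /ə/ surfaces as nasalised [ə̃] next to the following nasal /ɴ/ — it has acquired the [+nasal] feature of its neighbour.
Likewise in the remaining data: /ə/ → [ə̃] before /ɳ/ — each time a vowel is nasalised next to a following nasal.

partial assimilation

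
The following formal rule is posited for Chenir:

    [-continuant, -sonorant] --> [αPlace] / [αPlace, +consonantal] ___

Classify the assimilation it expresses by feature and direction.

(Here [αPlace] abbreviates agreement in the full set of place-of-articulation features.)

The shared variable α links the value of the place features (abbreviated [Place]) on the target to the same value on the neighbouring segment, so place is the feature that assimilates.
Since the environment is written before the underscore, the trigger precedes the target; the direction is progressive.

progressive place assimilation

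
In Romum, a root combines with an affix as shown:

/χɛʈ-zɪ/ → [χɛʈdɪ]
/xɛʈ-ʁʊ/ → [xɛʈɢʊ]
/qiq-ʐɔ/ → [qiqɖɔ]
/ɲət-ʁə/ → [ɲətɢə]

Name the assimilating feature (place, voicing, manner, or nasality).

Comparing underlying and surface forms, /z/ → [d] is the alternation; the neighbouring /ʈ/ is constant.
The change fricative → stop matches the manner of the preceding /ʈ/, identifying this as manner assimilation.
The same holds elsewhere in the data: /ʁ/ → [ɢ] after /ʈ/ (fricative → stop, matching a stop); /ʐ/ → [ɖ] after /q/ (fricative → stop, matching a stop); /ʁ/ → [ɢ] after /t/ (fricative → stop, matching a stop) — only manner changes, and always toward the preceding segment.

manner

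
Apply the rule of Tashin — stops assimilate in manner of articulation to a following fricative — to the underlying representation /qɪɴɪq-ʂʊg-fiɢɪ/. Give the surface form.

[qɪɴɪχʂʊɣfiɢɪ]

/q/ is a voiceless uvular stop. The following trigger /ʂ/ is a fricative, so /q/ must become a fricative as well.
Changing only its manner to fricative gives [χ] — the voiceless uvular fricative.
At the second juncture, /g/ likewise becomes [ɣ] adjacent to /f/.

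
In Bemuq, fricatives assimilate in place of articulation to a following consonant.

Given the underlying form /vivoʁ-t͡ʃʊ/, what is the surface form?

[vivoʒt͡ʃʊ]

/ʁ/ is a voiced uvular fricative. The following trigger /t͡ʃ/ is postalveolar, so /ʁ/ must become postalveolar as well.
Changing only its place to postalveolar gives [ʒ] — the voiced postalveolar fricative.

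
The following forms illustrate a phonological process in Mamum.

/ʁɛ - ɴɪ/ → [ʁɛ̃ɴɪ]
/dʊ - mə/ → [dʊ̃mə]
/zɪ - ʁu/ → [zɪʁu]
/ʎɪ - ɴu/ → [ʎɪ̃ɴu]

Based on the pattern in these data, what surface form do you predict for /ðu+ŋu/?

The data show regressive nasality assimilation (vowel nasalisation): /ɛ/ → [ɛ̃] before /ɴ/; /ʊ/ → [ʊ̃] before /m/; /ɪ/ → [ɪ̃] before /ɴ/ — a vowel is nasalised by an immediately following nasal consonant.
No change occurs in [zɪʁu] because the vowel at the boundary is adjacent to an oral consonant, not a nasal (/ɪ/ next to /ʁ/).
The vowel /u/ is adjacent to the following nasal /ŋ/, so it acquires [+nasal] and surfaces as [ũ].

[ðũŋu]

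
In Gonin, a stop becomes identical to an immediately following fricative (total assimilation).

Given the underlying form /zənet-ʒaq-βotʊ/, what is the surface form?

[zəneʒʒaββotʊ]

/t/ is the segment targeted by the rule; it sits immediately before /ʒ/, so it assimilates completely and surfaces as [ʒ].
At the second juncture, /q/ likewise becomes [β] adjacent to /β/.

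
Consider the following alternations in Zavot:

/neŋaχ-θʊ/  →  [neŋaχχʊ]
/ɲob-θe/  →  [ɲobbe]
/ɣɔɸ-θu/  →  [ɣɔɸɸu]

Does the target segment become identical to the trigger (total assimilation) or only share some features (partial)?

total assimilation

The segment that alternates is /θ/, which surfaces as [b] when adjacent to /b/.
The output [b] is identical to the trigger /b/ — every feature (place, manner, voicing) has been copied — so this is total assimilation.
The remaining alternations confirm this: /θ/ → [χ] after /χ/; /θ/ → [ɸ] after /ɸ/ — in each case the output is a copy of the preceding consonant.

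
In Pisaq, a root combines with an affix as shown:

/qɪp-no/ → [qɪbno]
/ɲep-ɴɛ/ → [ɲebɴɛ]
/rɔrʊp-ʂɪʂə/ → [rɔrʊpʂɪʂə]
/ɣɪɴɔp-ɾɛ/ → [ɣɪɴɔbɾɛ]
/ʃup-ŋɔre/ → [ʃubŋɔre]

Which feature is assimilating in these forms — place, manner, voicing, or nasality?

voicing

Underlying /p/ is realised as [b] next to /n/; /n/ itself does not change.
The change voiceless → voiced matches the voicing of the following /n/, identifying this as voicing assimilation.
The other alternating forms pattern the same way: /p/ → [b] before /ɴ/ (voiceless → voiced, matching voiced); /p/ → [b] before /ɾ/ (voiceless → voiced, matching voiced); /p/ → [b] before /ŋ/ (voiceless → voiced, matching voiced) — only voicing changes, and always toward the following segment.
Nothing changes in [rɔrʊpʂɪʂə]: there the adjacent consonants already agree in voicing (/p/ and /ʂ/ are both voiceless), so this form is consistent with the same rule.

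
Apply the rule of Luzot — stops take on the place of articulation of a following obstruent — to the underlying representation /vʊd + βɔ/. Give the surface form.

The rule targets /d/ (voiced alveolar stop), which sits before the trigger /β/ (bilabial).
The voiced bilabial stop is [b], so /d/ → [b].

[vʊbβɔ]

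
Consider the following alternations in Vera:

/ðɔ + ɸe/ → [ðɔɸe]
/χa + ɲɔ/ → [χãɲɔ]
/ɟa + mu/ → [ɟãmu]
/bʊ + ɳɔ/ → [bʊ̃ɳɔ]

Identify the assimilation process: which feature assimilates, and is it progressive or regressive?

regressive nasality assimilation (vowel nasalisation)

The vowel /a/ surfaces as nasalised [ã] next to the following nasal /ɲ/ — it has acquired the [+nasal] feature of its neighbour.
The other forms show the same pattern: /a/ → [ã] before /m/; /ʊ/ → [ʊ̃] before /ɳ/ — each time a vowel is nasalised next to a following nasal.
No change occurs in [ðɔɸe] because the vowel at the boundary is adjacent to an oral consonant, not a nasal (/ɔ/ next to /ɸ/).
Because the conditioning nasal is to the right of the vowel that changes, the process is regressive (anticipatory).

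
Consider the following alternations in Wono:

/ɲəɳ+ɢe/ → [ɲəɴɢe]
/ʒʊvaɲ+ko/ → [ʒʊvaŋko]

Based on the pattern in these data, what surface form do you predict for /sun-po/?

The data show regressive place assimilation: /ɳ/ → [ɴ] before /ɢ/; /ɲ/ → [ŋ] before /k/. In each pair only place changes, matching the following consonant, while manner and voice stay constant.
The rule targets /n/ (voiced alveolar nasal), which sits before the trigger /p/ (bilabial).
Changing only its place to bilabial gives [m] — the voiced bilabial nasal.

[sumpo]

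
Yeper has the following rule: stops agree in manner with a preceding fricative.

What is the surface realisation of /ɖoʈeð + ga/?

/g/ is a voiced velar stop. The preceding trigger /ð/ is a fricative, so /g/ must become a fricative as well.
Changing only its manner to fricative gives [ɣ] — the voiced velar fricative.

[ɖoʈeðɣa]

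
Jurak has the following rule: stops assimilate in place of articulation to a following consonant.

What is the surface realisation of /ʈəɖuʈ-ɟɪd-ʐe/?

[ʈəɖucɟɪɖʐe]

/ʈ/ is a voiceless retroflex stop. The following trigger /ɟ/ is palatal, so /ʈ/ must become palatal as well.
The voiceless palatal stop is [c], so /ʈ/ → [c].
The same rule applies at the second boundary: /d/ → [ɖ] next to /ʐ/.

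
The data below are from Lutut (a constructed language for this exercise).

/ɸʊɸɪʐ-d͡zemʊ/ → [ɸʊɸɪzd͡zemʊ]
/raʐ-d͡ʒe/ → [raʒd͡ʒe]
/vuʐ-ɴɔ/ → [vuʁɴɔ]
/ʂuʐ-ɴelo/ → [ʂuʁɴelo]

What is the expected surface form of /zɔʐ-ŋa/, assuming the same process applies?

The data show regressive place assimilation: /ʐ/ → [z] before /d͡z/; /ʐ/ → [ʒ] before /d͡ʒ/; /ʐ/ → [ʁ] before /ɴ/. In each pair only place changes, matching the following consonant, while manner and voice stay constant.
The rule targets /ʐ/ (voiced retroflex fricative), which sits before the trigger /ŋ/ (velar).
Changing only its place to velar gives [ɣ] — the voiced velar fricative.

[zɔɣŋa]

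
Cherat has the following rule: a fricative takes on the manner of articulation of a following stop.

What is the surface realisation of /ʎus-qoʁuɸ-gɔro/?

[ʎutqoʁupgɔro]

/s/ is a voiceless alveolar fricative. The following trigger /q/ is a stop, so /s/ must become a stop as well.
A voiceless alveolar stop is [t], so the surface segment is [t].
The same rule applies at the second boundary: /ɸ/ → [p] next to /g/.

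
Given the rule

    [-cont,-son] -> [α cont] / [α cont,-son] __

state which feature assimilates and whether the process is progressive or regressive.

The rule copies [cont] (continuancy) from the environment onto the target stops; since [±cont] encodes the stop/fricative manner contrast, the assimilating dimension is manner.
Since the environment is written before the underscore, the trigger precedes the target; the direction is progressive.

progressive manner assimilation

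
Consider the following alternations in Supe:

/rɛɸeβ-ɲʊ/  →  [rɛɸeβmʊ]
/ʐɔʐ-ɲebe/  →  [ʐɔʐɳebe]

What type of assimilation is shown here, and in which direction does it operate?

progressive place assimilation

Comparing underlying and surface forms, /ɲ/ → [m] is the alternation; the neighbouring /β/ is constant.
The change palatal → bilabial matches the place of the preceding /β/, identifying this as place assimilation.
Manner and voice are unchanged, so the assimilation is partial, not total.
Checking the remaining alternation: /ɲ/ → [ɳ] after /ʐ/ (palatal → retroflex, matching retroflex) — only place changes, and always toward the preceding segment.
The trigger is the preceding segment, so the direction is progressive (perseverative).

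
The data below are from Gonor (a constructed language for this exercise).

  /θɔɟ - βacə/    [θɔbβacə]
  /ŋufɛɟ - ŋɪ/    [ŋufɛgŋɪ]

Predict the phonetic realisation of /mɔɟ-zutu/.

The data show regressive place assimilation: /ɟ/ → [b] before /β/; /ɟ/ → [g] before /ŋ/. In each pair only place changes, matching the following consonant, while manner and voice stay constant.
The rule targets /ɟ/ (voiced palatal stop), which sits before the trigger /z/ (alveolar).
A voiced alveolar stop is [d], so the surface segment is [d].

[mɔdzutu]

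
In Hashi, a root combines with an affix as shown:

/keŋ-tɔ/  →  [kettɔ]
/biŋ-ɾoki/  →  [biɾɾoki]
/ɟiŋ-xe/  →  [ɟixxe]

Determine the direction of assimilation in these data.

regressive

The segment that alternates is /ŋ/, which surfaces as [t] when adjacent to /t/.
The output [t] is identical to the trigger /t/ — every feature (place, manner, voicing) has been copied — so this is total assimilation.
The remaining alternations confirm this: /ŋ/ → [ɾ] before /ɾ/; /ŋ/ → [x] before /x/ — in each case the output is a copy of the following consonant.
The trigger is the following segment, so the direction is regressive (anticipatory).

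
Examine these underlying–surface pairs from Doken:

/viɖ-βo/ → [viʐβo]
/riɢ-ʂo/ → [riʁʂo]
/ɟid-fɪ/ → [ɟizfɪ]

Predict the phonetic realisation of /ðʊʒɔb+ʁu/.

The data show regressive manner assimilation: /ɖ/ → [ʐ] before /β/; /ɢ/ → [ʁ] before /ʂ/; /d/ → [z] before /f/. In each pair only manner changes, matching the following consonant, while place and voice stay constant.
The rule targets /b/ (voiced bilabial stop), which sits before the trigger /ʁ/ (fricative).
A voiced bilabial fricative is [β], so the surface segment is [β].

[ðʊʒɔβʁu]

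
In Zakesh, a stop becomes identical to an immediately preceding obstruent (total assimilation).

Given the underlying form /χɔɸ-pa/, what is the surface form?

[χɔɸɸa]

/p/ is the segment targeted by the rule; it sits immediately after /ɸ/, so it assimilates completely and surfaces as [ɸ].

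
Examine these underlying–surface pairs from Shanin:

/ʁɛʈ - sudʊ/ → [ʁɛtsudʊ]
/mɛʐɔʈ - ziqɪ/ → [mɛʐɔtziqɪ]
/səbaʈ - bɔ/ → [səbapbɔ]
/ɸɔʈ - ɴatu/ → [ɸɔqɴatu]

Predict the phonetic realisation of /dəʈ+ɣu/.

[dəkɣu]

The data show regressive place assimilation: /ʈ/ → [t] before /s/; /ʈ/ → [t] before /z/; /ʈ/ → [p] before /b/; /ʈ/ → [q] before /ɴ/. In each pair only place changes, matching the following consonant, while manner and voice stay constant.
/ʈ/ is a voiceless retroflex stop. The following trigger /ɣ/ is velar, so /ʈ/ must become velar as well.
A voiceless velar stop is [k], so the surface segment is [k].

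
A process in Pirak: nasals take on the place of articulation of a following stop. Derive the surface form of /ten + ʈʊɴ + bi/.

The rule targets /n/ (voiced alveolar nasal), which sits before the trigger /ʈ/ (retroflex).
A voiced retroflex nasal is [ɳ], so the surface segment is [ɳ].
At the second juncture, /ɴ/ likewise becomes [m] adjacent to /b/.

[teɳʈʊmbi]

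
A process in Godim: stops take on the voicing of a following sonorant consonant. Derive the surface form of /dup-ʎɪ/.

/p/ is a voiceless bilabial stop. The following trigger /ʎ/ is voiced, so /p/ must become voiced as well.
Changing only its voicing to voiced gives [b] — the voiced bilabial stop.

[dubʎɪ]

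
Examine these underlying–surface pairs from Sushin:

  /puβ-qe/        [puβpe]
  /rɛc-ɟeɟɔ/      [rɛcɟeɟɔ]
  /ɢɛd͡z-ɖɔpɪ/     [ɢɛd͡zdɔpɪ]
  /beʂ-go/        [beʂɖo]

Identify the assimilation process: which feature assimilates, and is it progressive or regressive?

progressive place assimilation

Underlying /q/ is realised as [p] next to /β/; /β/ itself does not change.
/q/ is uvular while /β/ is bilabial; the output [p] is bilabial, matching the trigger — so the feature that spreads is place.
Manner and voice are unchanged, so the assimilation is partial, not total.
Checking the remaining alternations: /ɖ/ → [d] after /d͡z/ (retroflex → alveolar, matching alveolar); /g/ → [ɖ] after /ʂ/ (velar → retroflex, matching retroflex) — only place changes, and always toward the preceding segment.
Nothing changes in [rɛcɟeɟɔ]: there the adjacent consonants already agree in place (/ɟ/ and /c/ are both palatal), so this form is consistent with the same rule.
Since the segment that changes follows the conditioning segment, the assimilation is progressive.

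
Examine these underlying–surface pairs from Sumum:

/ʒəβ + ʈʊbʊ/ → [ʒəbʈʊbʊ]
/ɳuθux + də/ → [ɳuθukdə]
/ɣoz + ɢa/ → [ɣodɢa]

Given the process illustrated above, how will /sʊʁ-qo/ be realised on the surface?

[sʊɢqo]

The data show regressive manner assimilation: /β/ → [b] before /ʈ/; /x/ → [k] before /d/; /z/ → [d] before /ɢ/. In each pair only manner changes, matching the following consonant, while place and voice stay constant.
/ʁ/ is a voiced uvular fricative. The following trigger /q/ is a stop, so /ʁ/ must become a stop as well.
A voiced uvular stop is [ɢ], so the surface segment is [ɢ].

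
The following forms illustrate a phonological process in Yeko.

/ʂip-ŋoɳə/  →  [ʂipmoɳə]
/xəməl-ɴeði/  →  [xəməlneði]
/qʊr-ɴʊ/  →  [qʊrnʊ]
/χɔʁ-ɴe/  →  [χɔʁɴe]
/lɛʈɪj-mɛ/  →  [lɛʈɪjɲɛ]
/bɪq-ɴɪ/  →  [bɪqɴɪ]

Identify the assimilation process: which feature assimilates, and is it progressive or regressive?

progressive place assimilation

The segment that alternates is /ŋ/, which surfaces as [m] when adjacent to /p/.
/ŋ/ is velar while /p/ is bilabial; the output [m] is bilabial, matching the trigger — so the feature that spreads is place.
Manner and voice are unchanged, so the assimilation is partial, not total.
The other alternating forms pattern the same way: /ɴ/ → [n] after /l/ (uvular → alveolar, matching alveolar); /ɴ/ → [n] after /r/ (uvular → alveolar, matching alveolar); /m/ → [ɲ] after /j/ (bilabial → palatal, matching palatal) — only place changes, and always toward the preceding segment.
No alternation appears in [χɔʁɴe], [bɪqɴɪ]: there the adjacent consonants already agree in place (/ɴ/ and /ʁ/ are both uvular; /ɴ/ and /q/ are both uvular), so these forms are consistent with the same rule.
Since the segment that changes follows the conditioning segment, the assimilation is progressive.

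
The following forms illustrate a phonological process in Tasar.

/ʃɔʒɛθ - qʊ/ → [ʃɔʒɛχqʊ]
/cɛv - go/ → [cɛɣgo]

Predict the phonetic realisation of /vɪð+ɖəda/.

[vɪʐɖəda]

The data show regressive place assimilation: /θ/ → [χ] before /q/; /v/ → [ɣ] before /g/. In each pair only place changes, matching the following consonant, while manner and voice stay constant.
/ð/ is a voiced dental fricative. The following trigger /ɖ/ is retroflex, so /ð/ must become retroflex as well.
The voiced retroflex fricative is [ʐ], so /ð/ → [ʐ].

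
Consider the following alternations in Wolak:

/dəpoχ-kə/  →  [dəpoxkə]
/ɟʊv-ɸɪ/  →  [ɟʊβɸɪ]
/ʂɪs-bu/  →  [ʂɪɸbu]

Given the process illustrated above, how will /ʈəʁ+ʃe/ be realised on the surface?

[ʈəʒʃe]

The data show regressive place assimilation: /χ/ → [x] before /k/; /v/ → [β] before /ɸ/; /s/ → [ɸ] before /b/. In each pair only place changes, matching the following consonant, while manner and voice stay constant.
The rule targets /ʁ/ (voiced uvular fricative), which sits before the trigger /ʃ/ (postalveolar).
A voiced postalveolar fricative is [ʒ], so the surface segment is [ʒ].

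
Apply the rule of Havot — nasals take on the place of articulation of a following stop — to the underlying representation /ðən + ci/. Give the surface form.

The rule targets /n/ (voiced alveolar nasal), which sits before the trigger /c/ (palatal).
Changing only its place to palatal gives [ɲ] — the voiced palatal nasal.

[ðəɲci]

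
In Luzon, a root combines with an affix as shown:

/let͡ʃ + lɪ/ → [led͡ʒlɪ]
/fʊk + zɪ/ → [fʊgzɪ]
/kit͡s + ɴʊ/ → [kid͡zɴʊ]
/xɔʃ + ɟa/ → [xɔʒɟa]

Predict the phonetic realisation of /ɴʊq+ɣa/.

The data show regressive voicing assimilation: /t͡ʃ/ → [d͡ʒ] before /l/; /k/ → [g] before /z/; /t͡s/ → [d͡z] before /ɴ/; /ʃ/ → [ʒ] before /ɟ/. In each pair only voicing changes, matching the following consonant, while place and manner stay constant.
The rule targets /q/ (voiceless uvular stop), which sits before the trigger /ɣ/ (voiced).
Changing only its voicing to voiced gives [ɢ] — the voiced uvular stop.

[ɴʊɢɣa]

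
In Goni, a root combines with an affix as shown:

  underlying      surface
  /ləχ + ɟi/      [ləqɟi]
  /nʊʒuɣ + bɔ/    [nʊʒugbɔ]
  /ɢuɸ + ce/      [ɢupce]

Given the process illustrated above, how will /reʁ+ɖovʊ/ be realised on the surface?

The data show regressive manner assimilation: /χ/ → [q] before /ɟ/; /ɣ/ → [g] before /b/; /ɸ/ → [p] before /c/. In each pair only manner changes, matching the following consonant, while place and voice stay constant.
The rule targets /ʁ/ (voiced uvular fricative), which sits before the trigger /ɖ/ (stop).
The voiced uvular stop is [ɢ], so /ʁ/ → [ɢ].

[reɢɖovʊ]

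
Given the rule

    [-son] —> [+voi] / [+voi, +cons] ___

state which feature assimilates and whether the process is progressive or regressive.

progressive voicing assimilation

The structural change is [+voi], and the conditioning segment [+voi, +cons] (a voiced consonant) is itself voiced, so the target comes to share the voicing of its neighbour — voicing assimilation.
The conditioning segment sits to the left of the focus bar, meaning the trigger precedes the segment that changes — progressive assimilation.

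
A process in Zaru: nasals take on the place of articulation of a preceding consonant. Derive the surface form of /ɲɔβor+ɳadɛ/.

[ɲɔβornadɛ]

The rule targets /ɳ/ (voiced retroflex nasal), which sits after the trigger /r/ (alveolar).
Changing only its place to alveolar gives [n] — the voiced alveolar nasal.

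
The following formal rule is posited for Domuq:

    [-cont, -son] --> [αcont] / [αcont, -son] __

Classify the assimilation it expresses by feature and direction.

The rule copies [cont] (continuancy) from the environment onto the target stops; since [±cont] encodes the stop/fricative manner contrast, the assimilating dimension is manner.
The conditioning segment sits to the left of the focus bar, meaning the trigger precedes the segment that changes — progressive assimilation.

progressive manner assimilation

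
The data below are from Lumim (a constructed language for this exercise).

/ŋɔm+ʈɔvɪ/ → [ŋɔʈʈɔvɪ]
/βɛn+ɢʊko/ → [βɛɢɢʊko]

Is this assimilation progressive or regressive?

Comparing underlying and surface forms, /m/ → [ʈ] is the alternation; the neighbouring /ʈ/ is constant.
The output [ʈ] is identical to the trigger /ʈ/ — every feature (place, manner, voicing) has been copied — so this is total assimilation.
The remaining alternation confirms this: /n/ → [ɢ] before /ɢ/ — in each case the output is a copy of the following consonant.
Since the segment that changes precedes the conditioning segment, the assimilation is regressive.

regressive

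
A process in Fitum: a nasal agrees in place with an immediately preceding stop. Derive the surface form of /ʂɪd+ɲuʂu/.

/ɲ/ is a voiced palatal nasal. The preceding trigger /d/ is alveolar, so /ɲ/ must become alveolar as well.
Changing only its place to alveolar gives [n] — the voiced alveolar nasal.

[ʂɪdnuʂu]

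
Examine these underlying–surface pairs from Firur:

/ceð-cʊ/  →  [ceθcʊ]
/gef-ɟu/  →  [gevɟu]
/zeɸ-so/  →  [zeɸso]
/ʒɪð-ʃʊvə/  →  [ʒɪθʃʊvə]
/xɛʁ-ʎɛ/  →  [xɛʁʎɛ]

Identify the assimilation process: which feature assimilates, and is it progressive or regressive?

Comparing underlying and surface forms, /ð/ → [θ] is the alternation; the neighbouring /c/ is constant.
/ð/ is voiced while /c/ is voiceless; the output [θ] is voiceless, matching the trigger — so the feature that spreads is voicing.
Place and manner are unchanged, so the assimilation is partial, not total.
The same holds elsewhere in the data: /f/ → [v] before /ɟ/ (voiceless → voiced, matching voiced); /ð/ → [θ] before /ʃ/ (voiced → voiceless, matching voiceless) — only voicing changes, and always toward the following segment.
Nothing changes in [zeɸso], [xɛʁʎɛ]: there the adjacent consonants already agree in voicing (/ɸ/ and /s/ are both voiceless; /ʁ/ and /ʎ/ are both voiced), so these forms are consistent with the same rule.
Since the segment that changes precedes the conditioning segment, the assimilation is regressive.

regressive voicing assimilation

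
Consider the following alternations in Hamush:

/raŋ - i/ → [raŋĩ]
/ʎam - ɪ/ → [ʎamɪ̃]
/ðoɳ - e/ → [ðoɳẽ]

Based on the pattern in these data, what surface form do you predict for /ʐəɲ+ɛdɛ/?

[ʐəɲɛ̃dɛ]

The data show progressive nasality assimilation (vowel nasalisation): /i/ → [ĩ] after /ŋ/; /ɪ/ → [ɪ̃] after /m/; /e/ → [ẽ] after /ɳ/ — a vowel is nasalised by an immediately preceding nasal consonant.
/ɛ/ sits next to the nasal /ɲ/ and is therefore nasalised to [ɛ̃].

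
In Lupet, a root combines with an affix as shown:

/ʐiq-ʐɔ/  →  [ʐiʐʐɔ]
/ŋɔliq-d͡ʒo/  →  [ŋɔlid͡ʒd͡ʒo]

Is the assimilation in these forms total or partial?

Comparing underlying and surface forms, /q/ → [ʐ] is the alternation; the neighbouring /ʐ/ is constant.
The output [ʐ] is identical to the trigger /ʐ/ — every feature (place, manner, voicing) has been copied — so this is total assimilation.
The remaining alternation confirms this: /q/ → [d͡ʒ] before /d͡ʒ/ — in each case the output is a copy of the following consonant.

total assimilation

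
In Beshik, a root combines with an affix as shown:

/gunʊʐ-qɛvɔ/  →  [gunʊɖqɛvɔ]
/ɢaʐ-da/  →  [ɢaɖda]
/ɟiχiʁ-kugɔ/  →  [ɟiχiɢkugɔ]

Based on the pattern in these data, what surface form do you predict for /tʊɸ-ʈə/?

The data show regressive manner assimilation: /ʐ/ → [ɖ] before /q/; /ʐ/ → [ɖ] before /d/; /ʁ/ → [ɢ] before /k/. In each pair only manner changes, matching the following consonant, while place and voice stay constant.
The rule targets /ɸ/ (voiceless bilabial fricative), which sits before the trigger /ʈ/ (stop).
The voiceless bilabial stop is [p], so /ɸ/ → [p].

[tʊpʈə]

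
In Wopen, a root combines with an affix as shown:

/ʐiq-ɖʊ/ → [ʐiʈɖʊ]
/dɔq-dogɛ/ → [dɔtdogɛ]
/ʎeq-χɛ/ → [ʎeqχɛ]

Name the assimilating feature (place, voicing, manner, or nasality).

place

Underlying /q/ is realised as [ʈ] next to /ɖ/; /ɖ/ itself does not change.
/q/ is uvular while /ɖ/ is retroflex; the output [ʈ] is retroflex, matching the trigger — so the feature that spreads is place.
The other alternating form patterns the same way: /q/ → [t] before /d/ (uvular → alveolar, matching alveolar) — only place changes, and always toward the following segment.
No alternation appears in [ʎeqχɛ]: there the adjacent consonants already agree in place (/q/ and /χ/ are both uvular), so this form is consistent with the same rule.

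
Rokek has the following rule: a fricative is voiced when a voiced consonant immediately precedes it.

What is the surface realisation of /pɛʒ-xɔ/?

The rule targets /x/ (voiceless velar fricative), which sits after the trigger /ʒ/ (voiced).
The voiced velar fricative is [ɣ], so /x/ → [ɣ].

[pɛʒɣɔ]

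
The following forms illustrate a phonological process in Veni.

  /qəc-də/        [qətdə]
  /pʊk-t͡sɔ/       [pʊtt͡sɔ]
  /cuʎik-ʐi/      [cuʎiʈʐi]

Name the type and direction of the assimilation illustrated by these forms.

regressive place assimilation

Underlying /c/ is realised as [t] next to /d/; /d/ itself does not change.
/c/ is palatal while /d/ is alveolar; the output [t] is alveolar, matching the trigger — so the feature that spreads is place.
Manner and voice are unchanged, so the assimilation is partial, not total.
The other alternating forms pattern the same way: /k/ → [t] before /t͡s/ (velar → alveolar, matching alveolar); /k/ → [ʈ] before /ʐ/ (velar → retroflex, matching retroflex) — only place changes, and always toward the following segment.
Since the segment that changes precedes the conditioning segment, the assimilation is regressive.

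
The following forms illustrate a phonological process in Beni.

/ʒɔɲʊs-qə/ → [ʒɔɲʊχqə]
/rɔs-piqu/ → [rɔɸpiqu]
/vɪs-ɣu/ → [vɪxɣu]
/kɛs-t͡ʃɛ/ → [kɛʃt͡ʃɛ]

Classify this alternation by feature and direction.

regressive place assimilation

The segment that alternates is /s/, which surfaces as [χ] when adjacent to /q/.
/s/ is alveolar while /q/ is uvular; the output [χ] is uvular, matching the trigger — so the feature that spreads is place.
Manner and voice are unchanged, so the assimilation is partial, not total.
Checking the remaining alternations: /s/ → [ɸ] before /p/ (alveolar → bilabial, matching bilabial); /s/ → [x] before /ɣ/ (alveolar → velar, matching velar); /s/ → [ʃ] before /t͡ʃ/ (alveolar → postalveolar, matching postalveolar) — only place changes, and always toward the following segment.
The trigger is the following segment, so the direction is regressive (anticipatory).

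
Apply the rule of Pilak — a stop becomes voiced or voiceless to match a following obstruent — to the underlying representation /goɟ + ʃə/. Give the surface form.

[gocʃə]

/ɟ/ is a voiced palatal stop. The following trigger /ʃ/ is voiceless, so /ɟ/ must become voiceless as well.
The voiceless palatal stop is [c], so /ɟ/ → [c].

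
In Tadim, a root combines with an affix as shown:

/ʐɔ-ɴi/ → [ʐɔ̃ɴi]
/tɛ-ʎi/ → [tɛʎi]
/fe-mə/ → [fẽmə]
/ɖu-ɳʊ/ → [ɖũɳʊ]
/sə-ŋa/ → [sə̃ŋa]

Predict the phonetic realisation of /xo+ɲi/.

The data show regressive nasality assimilation (vowel nasalisation): /ɔ/ → [ɔ̃] before /ɴ/; /e/ → [ẽ] before /m/; /u/ → [ũ] before /ɳ/; /ə/ → [ə̃] before /ŋ/ — a vowel is nasalised by an immediately following nasal consonant.
No change occurs in [tɛʎi] because the vowel at the boundary is adjacent to an oral consonant, not a nasal (/ɛ/ next to /ʎ/).
The vowel /o/ is adjacent to the following nasal /ɲ/, so it acquires [+nasal] and surfaces as [õ].

[xõɲi]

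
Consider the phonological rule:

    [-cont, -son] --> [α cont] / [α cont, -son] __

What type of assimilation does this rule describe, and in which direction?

progressive manner assimilation

The shared variable α links the value of [cont] on the target to that of the neighbouring obstruent. [cont] distinguishes stops from fricatives — a manner-of-articulation feature — so this is manner assimilation.
The conditioning segment sits to the left of the focus bar, meaning the trigger precedes the segment that changes — progressive assimilation.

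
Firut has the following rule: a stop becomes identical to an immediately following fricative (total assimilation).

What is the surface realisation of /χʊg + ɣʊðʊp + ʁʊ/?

/g/ is the segment targeted by the rule; it sits immediately before /ɣ/, so it assimilates completely and surfaces as [ɣ].
At the second juncture, /p/ likewise becomes [ʁ] adjacent to /ʁ/.

[χʊɣɣʊðʊʁʁʊ]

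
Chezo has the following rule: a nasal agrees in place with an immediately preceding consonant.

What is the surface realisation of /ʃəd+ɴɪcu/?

[ʃədnɪcu]

The rule targets /ɴ/ (voiced uvular nasal), which sits after the trigger /d/ (alveolar).
The voiced alveolar nasal is [n], so /ɴ/ → [n].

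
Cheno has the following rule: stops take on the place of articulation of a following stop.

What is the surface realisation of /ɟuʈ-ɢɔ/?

[ɟuqɢɔ]

/ʈ/ is a voiceless retroflex stop. The following trigger /ɢ/ is uvular, so /ʈ/ must become uvular as well.
A voiceless uvular stop is [q], so the surface segment is [q].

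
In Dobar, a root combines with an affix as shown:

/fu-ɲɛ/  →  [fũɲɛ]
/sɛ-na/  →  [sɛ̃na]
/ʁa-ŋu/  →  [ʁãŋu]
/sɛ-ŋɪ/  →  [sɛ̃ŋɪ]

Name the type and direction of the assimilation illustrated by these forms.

regressive nasality assimilation (vowel nasalisation)

The vowel /u/ surfaces as nasalised [ũ] next to the following nasal /ɲ/ — it has acquired the [+nasal] feature of its neighbour.
Likewise in the remaining data: /ɛ/ → [ɛ̃] before /n/; /a/ → [ã] before /ŋ/; /ɛ/ → [ɛ̃] before /ŋ/ — each time a vowel is nasalised next to a following nasal.
Because the conditioning nasal is to the right of the vowel that changes, the process is regressive (anticipatory).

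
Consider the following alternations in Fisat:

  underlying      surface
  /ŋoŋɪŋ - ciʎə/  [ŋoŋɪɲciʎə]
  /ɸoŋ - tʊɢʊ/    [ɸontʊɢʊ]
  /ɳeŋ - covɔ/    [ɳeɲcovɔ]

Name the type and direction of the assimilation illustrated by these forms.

The segment that alternates is /ŋ/, which surfaces as [ɲ] when adjacent to /c/.
/ŋ/ is velar while /c/ is palatal; the output [ɲ] is palatal, matching the trigger — so the feature that spreads is place.
Manner and voice are unchanged, so the assimilation is partial, not total.
The same holds elsewhere in the data: /ŋ/ → [n] before /t/ (velar → alveolar, matching alveolar) — only place changes, and always toward the following segment.
Since the segment that changes precedes the conditioning segment, the assimilation is regressive.

regressive place assimilation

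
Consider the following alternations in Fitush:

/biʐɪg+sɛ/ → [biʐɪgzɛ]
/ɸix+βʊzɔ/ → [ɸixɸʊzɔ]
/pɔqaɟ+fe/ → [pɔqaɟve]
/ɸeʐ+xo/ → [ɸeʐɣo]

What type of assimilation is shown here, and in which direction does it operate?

progressive voicing assimilation

Comparing underlying and surface forms, /s/ → [z] is the alternation; the neighbouring /g/ is constant.
The change voiceless → voiced matches the voicing of the preceding /g/, identifying this as voicing assimilation.
Place and manner are unchanged, so the assimilation is partial, not total.
The other alternating forms pattern the same way: /β/ → [ɸ] after /x/ (voiced → voiceless, matching voiceless); /f/ → [v] after /ɟ/ (voiceless → voiced, matching voiced); /x/ → [ɣ] after /ʐ/ (voiceless → voiced, matching voiced) — only voicing changes, and always toward the preceding segment.
Since the segment that changes follows the conditioning segment, the assimilation is progressive.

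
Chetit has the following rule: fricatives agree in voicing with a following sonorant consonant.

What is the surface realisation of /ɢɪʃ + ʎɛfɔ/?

[ɢɪʒʎɛfɔ]

The rule targets /ʃ/ (voiceless postalveolar fricative), which sits before the trigger /ʎ/ (voiced).
The voiced postalveolar fricative is [ʒ], so /ʃ/ → [ʒ].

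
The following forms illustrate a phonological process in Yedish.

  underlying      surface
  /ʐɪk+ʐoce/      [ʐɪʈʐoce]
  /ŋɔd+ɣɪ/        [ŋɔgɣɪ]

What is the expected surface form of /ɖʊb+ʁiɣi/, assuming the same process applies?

The data show regressive place assimilation: /k/ → [ʈ] before /ʐ/; /d/ → [g] before /ɣ/. In each pair only place changes, matching the following consonant, while manner and voice stay constant.
/b/ is a voiced bilabial stop. The following trigger /ʁ/ is uvular, so /b/ must become uvular as well.
Changing only its place to uvular gives [ɢ] — the voiced uvular stop.

[ɖʊɢʁiɣi]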